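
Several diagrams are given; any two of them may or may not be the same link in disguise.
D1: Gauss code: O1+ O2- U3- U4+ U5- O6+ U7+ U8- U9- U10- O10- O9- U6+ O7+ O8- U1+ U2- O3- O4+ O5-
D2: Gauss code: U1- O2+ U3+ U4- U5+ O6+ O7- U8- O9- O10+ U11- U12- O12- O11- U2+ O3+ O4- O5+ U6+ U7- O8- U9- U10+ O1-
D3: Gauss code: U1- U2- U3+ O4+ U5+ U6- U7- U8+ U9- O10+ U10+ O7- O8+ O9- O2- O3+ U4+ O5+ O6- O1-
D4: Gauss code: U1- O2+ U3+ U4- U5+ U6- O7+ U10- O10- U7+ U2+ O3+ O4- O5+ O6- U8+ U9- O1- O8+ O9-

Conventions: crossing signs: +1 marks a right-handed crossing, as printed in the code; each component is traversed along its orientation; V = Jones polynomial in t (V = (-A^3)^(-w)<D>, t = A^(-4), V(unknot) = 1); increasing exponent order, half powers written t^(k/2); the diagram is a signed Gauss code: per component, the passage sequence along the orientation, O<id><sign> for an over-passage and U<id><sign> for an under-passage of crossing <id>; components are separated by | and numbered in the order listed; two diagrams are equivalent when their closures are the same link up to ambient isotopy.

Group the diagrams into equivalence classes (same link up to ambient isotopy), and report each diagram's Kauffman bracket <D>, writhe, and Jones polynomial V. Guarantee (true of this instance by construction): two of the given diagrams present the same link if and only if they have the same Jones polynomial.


grouping into links: {D1, D2, D3, D4}
V(D1) = 1  (w -2, c 10, <D> = A^-6)
V(D2) = 1  [12 crossings, <D> = A^-6, w = -2]
D3 (bracket 1; 10 crossings at w = 0): V = 1
D4 (bracket 1; 10 crossings at w = 0): V = 1
key observation: one V(t) for all 4 diagrams — one class (guaranteed)


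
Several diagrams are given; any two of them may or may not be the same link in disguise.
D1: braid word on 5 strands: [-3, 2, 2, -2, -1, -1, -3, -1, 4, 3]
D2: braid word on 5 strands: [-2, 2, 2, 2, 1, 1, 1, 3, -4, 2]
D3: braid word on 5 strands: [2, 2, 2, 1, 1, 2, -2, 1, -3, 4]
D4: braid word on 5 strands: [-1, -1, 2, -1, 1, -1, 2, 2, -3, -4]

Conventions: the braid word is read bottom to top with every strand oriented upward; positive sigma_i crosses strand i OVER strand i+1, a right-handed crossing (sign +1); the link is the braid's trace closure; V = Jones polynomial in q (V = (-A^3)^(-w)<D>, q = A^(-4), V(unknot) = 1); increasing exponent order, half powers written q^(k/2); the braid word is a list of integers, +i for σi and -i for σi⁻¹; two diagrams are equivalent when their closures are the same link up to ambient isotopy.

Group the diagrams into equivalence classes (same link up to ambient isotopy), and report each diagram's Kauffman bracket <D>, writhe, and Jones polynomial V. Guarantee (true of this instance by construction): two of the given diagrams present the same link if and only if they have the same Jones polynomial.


equivalence classes: {D1} | {D2, D3} | {D4}
D1 (bracket A^-2 + A^6 - A^10; 10 crossings at w = -2): V = -q^-4 + q^-3 + q^-1
V(D2) = q^2 + 2q^4 - 2q^5 + q^6 - 2q^7 + q^8  [10 crossings, <D> = A^-14 - 2A^-10 + A^-6 - 2A^-2 + 2A^2 + A^10, w = +6]
V(D3) = q^2 + 2q^4 - 2q^5 + q^6 - 2q^7 + q^8  (w +6, c 10, <D> = A^-14 - 2A^-10 + A^-6 - 2A^-2 + 2A^2 + A^10)
V(D4) = -q^-3 + 2q^-2 - 2q^-1 + 3 - 2q + 2q^2 - q^3  [10 crossings, <D> = -A^-18 + 2A^-14 - 2A^-10 + 3A^-6 - 2A^-2 + 2A^2 - A^6, w = -2]
key observation: 3 values of V(q) split the 4 diagrams


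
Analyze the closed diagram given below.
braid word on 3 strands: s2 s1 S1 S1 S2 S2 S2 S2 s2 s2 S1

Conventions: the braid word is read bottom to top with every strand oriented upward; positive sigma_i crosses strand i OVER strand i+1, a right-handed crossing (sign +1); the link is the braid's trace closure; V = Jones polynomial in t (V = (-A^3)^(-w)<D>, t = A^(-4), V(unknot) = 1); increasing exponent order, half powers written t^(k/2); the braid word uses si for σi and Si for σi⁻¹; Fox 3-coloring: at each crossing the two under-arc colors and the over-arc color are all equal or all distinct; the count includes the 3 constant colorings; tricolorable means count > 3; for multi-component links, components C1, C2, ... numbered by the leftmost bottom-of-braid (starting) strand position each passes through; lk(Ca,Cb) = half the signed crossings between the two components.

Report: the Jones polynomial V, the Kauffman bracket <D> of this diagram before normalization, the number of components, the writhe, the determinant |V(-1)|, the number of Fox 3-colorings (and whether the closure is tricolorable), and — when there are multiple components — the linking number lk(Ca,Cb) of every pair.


V(t) = -t^(-9/2) - t^(-5/2) + t^(-3/2) - t^(-1/2)
bracket: A^-7 - A^-3 + A + A^9, w = -3
2 components, writhe -3, over 11 crossings
lk(C1,C2) = -2
det 4, colorings 3 of 3^11 — not tricolorable
observation: summing lk over 1 pair gives -2


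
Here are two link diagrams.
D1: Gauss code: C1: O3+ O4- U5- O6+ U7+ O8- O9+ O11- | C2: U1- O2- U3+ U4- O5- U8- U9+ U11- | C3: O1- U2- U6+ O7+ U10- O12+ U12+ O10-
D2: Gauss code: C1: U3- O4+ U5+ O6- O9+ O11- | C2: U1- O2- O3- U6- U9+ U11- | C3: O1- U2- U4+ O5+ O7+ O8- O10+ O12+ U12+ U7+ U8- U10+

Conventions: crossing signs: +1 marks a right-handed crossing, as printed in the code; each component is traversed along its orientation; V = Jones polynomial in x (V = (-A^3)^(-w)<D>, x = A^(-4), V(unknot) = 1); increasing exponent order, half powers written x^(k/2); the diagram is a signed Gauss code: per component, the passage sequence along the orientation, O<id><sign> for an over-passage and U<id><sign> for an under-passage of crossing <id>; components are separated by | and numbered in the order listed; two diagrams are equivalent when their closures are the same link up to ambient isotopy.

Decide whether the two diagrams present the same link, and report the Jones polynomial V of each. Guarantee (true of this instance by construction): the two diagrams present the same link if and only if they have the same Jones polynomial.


same link: yes
V(D1) = x^-4 + x^-2 + 2  [12 crossings, <D> = 2A^-6 + A^2 + A^10, w = -2]
V(D2) = x^-4 + x^-2 + 2  [12 crossings, <D> = 2 + A^8 + A^16, w = 0]
insight: all 2 diagrams share one V(x), hence one class


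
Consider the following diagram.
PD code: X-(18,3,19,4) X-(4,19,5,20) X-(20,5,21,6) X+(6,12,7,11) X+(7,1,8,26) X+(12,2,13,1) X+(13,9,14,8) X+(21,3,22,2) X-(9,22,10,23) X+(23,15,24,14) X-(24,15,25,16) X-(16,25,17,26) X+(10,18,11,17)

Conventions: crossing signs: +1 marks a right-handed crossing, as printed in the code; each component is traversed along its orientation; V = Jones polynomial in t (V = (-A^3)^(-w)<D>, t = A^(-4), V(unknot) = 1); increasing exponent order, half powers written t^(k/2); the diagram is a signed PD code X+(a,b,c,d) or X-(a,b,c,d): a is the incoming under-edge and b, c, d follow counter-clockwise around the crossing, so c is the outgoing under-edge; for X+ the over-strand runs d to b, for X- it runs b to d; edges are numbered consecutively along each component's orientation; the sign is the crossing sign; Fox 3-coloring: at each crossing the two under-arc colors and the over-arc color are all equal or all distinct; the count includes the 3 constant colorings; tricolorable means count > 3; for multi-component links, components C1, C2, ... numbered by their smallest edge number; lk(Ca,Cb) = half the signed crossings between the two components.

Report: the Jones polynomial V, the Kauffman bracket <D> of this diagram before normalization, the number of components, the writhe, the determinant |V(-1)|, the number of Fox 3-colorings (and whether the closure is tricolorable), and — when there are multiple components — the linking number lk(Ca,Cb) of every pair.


V = -t^-3 + t^-2 - t^-1 + 3 - t + t^2 - t^3
<D> = A^-9 - A^-5 + A^-1 - 3A^3 + A^7 - A^11 + A^15 (w = +1)
1 component over 13 crossings, w = +1
27 Fox colorings among 3^13, |V(-1)| = 9: tricolorable
why: the span of V is 6, forcing >= 6 crossings in any diagram


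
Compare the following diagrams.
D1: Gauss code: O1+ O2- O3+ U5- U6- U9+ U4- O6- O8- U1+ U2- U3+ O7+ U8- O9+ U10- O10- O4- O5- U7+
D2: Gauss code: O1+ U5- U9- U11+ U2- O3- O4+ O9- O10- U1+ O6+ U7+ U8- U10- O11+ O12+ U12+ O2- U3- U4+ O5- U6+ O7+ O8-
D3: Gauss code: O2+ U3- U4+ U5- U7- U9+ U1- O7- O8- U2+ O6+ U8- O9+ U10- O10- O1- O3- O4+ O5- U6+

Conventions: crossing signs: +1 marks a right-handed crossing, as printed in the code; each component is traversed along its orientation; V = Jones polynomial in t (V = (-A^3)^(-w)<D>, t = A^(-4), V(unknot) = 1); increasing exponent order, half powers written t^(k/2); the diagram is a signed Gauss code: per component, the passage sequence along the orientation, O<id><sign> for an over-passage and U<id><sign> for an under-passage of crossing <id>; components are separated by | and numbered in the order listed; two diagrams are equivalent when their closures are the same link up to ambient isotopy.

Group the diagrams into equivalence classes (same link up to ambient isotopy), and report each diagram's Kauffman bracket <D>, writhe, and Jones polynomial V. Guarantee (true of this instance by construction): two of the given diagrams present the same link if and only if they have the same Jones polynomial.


equivalence classes: {D1, D2, D3}
D1 (bracket A^-14 - A^-10 + A^-6 - A^-2 + A^2; 10 crossings at w = -2): V = t^-2 - t^-1 + 1 - t + t^2
D2 (bracket A^-8 - A^-4 + 1 - A^4 + A^8; 12 crossings at w = 0): V = t^-2 - t^-1 + 1 - t + t^2
D3 (bracket A^-14 - A^-10 + A^-6 - A^-2 + A^2; 10 crossings at w = -2): V = t^-2 - t^-1 + 1 - t + t^2
key observation: all 3 diagrams share one V(t), hence one class


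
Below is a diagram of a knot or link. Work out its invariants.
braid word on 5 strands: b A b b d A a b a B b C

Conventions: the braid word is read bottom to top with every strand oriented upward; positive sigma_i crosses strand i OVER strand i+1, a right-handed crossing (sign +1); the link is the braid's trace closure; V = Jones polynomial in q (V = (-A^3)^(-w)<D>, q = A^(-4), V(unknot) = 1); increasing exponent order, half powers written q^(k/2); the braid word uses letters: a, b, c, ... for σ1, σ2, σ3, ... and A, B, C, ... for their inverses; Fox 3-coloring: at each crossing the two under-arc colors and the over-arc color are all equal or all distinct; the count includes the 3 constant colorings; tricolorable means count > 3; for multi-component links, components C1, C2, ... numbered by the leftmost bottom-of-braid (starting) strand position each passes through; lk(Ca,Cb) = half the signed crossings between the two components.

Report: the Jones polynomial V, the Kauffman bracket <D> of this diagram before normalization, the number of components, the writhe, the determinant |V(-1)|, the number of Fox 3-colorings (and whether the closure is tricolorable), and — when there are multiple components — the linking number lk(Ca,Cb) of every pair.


V(q) = q + q^3 - q^4
bracket: -A^-4 + 1 + A^8, w = +4
1 component, writhe +4, over 12 crossings
det 3, colorings 9 of 3^12 — tricolorable
observation: w = +4 (over 12 crossings) is diagram-only; (-A^3)^(-4) removes it from V


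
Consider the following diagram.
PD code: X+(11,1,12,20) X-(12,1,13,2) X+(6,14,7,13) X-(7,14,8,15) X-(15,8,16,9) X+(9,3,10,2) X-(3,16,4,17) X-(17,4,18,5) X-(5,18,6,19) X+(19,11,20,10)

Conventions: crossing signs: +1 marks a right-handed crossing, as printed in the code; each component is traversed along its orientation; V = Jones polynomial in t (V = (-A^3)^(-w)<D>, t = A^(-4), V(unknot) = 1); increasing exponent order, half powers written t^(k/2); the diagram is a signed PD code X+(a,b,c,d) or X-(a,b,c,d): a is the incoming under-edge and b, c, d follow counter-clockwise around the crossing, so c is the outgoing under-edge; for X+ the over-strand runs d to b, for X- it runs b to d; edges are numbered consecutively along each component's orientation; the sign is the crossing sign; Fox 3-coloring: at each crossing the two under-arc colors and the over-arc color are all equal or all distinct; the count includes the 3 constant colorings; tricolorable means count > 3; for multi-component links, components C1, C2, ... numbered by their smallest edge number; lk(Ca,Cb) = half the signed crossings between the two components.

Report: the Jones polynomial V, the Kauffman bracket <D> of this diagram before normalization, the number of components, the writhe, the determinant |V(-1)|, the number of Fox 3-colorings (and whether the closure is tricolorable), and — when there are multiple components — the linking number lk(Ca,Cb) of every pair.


Jones polynomial: V(t) = t^-5 - 2t^-4 + 2t^-3 - 2t^-2 + 2t^-1 - 1 + t
<D> = A^-10 - A^-6 + 2A^-2 - 2A^2 + 2A^6 - 2A^10 + A^14; writhe -2
components 1, writhe -2 (10 crossings)
3-colorings: 3 of 3^10, det 11 — not tricolorable
note: w = -2 (over 10 crossings) is diagram-only; (-A^3)^(2) removes it from V


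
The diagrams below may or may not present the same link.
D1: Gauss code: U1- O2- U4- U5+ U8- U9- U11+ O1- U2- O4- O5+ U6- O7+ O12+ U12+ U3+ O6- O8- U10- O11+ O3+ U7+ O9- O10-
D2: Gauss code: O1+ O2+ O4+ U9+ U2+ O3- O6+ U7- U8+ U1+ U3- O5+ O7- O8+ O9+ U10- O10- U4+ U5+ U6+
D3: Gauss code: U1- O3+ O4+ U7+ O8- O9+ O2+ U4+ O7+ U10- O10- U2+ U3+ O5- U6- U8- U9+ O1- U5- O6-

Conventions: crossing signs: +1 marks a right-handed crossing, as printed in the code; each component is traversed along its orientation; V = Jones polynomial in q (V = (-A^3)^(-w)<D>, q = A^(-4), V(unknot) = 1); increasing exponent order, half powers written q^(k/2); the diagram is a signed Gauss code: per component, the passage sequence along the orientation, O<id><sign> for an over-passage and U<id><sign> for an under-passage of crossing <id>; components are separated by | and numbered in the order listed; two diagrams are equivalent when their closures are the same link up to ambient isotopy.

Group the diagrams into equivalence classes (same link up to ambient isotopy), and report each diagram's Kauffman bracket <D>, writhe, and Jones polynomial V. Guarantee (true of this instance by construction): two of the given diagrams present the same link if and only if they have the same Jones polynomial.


classes: {D1} | {D2} | {D3}
V(D1) = -q^-6 + 2q^-5 - 2q^-4 + 3q^-3 - 3q^-2 + 2q^-1 - 1 + q  [12 crossings, <D> = A^-10 - A^-6 + 2A^-2 - 3A^2 + 3A^6 - 2A^10 + 2A^14 - A^18, w = -2]
V(D2) = q - q^2 + 2q^3 - q^4 + q^5 - q^6  (w +4, c 10, <D> = -A^-12 + A^-8 - A^-4 + 2 - A^4 + A^8)
V(D3) = -q^-3 + q^-2 - q^-1 + 3 - q + q^2 - q^3  [10 crossings, <D> = -A^-12 + A^-8 - A^-4 + 3 - A^4 + A^8 - A^12, w = 0]
note: comparing 3 Jones polynomials yields 3 groups


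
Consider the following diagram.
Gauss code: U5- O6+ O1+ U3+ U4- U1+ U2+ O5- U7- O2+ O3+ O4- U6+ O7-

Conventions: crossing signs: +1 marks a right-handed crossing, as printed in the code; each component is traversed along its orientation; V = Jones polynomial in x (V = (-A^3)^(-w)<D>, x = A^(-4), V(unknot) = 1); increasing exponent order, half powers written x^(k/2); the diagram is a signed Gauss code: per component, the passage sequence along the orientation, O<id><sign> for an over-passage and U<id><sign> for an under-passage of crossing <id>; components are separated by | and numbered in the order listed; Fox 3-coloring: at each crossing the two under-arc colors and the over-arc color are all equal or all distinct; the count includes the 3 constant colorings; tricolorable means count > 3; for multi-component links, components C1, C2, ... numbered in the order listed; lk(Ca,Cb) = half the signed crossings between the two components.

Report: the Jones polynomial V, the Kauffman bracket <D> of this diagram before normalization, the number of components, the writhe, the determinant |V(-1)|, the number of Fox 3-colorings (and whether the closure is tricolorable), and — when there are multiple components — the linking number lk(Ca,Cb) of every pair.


Jones polynomial: V(x) = x^-2 - x^-1 + 1 - x + x^2
<D> = -A^-5 + A^-1 - A^3 + A^7 - A^11; writhe +1
components 1, writhe +1 (7 crossings)
3-colorings: 3 of 3^7, det 5 — not tricolorable
note: w = +1 shifts under R1 moves; the (-A^3)^(-1) factor cancels that in V


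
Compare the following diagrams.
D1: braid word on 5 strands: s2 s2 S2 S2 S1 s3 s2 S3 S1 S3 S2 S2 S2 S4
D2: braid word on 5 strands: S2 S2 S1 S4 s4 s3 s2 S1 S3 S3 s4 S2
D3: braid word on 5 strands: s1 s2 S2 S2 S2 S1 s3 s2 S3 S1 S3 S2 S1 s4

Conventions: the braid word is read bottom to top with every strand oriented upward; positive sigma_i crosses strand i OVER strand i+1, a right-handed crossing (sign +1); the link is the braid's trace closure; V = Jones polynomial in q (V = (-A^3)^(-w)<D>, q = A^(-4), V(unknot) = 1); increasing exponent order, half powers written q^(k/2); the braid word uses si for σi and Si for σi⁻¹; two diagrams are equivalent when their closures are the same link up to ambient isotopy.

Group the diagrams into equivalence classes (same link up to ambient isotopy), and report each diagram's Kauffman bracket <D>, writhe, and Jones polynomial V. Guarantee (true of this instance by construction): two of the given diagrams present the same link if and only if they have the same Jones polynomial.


grouping into links: {D1, D2, D3}
V(D1) = -q^-7 + q^-6 - q^-5 + q^-4 + q^-2  (w -6, c 14, <D> = A^-10 + A^-2 - A^2 + A^6 - A^10)
V(D2) = -q^-7 + q^-6 - q^-5 + q^-4 + q^-2  [12 crossings, <D> = A^-4 + A^4 - A^8 + A^12 - A^16, w = -4]
V(D3) = -q^-7 + q^-6 - q^-5 + q^-4 + q^-2  [14 crossings, <D> = A^-4 + A^4 - A^8 + A^12 - A^16, w = -4]
why: all 3 diagrams share one V(q), hence one class


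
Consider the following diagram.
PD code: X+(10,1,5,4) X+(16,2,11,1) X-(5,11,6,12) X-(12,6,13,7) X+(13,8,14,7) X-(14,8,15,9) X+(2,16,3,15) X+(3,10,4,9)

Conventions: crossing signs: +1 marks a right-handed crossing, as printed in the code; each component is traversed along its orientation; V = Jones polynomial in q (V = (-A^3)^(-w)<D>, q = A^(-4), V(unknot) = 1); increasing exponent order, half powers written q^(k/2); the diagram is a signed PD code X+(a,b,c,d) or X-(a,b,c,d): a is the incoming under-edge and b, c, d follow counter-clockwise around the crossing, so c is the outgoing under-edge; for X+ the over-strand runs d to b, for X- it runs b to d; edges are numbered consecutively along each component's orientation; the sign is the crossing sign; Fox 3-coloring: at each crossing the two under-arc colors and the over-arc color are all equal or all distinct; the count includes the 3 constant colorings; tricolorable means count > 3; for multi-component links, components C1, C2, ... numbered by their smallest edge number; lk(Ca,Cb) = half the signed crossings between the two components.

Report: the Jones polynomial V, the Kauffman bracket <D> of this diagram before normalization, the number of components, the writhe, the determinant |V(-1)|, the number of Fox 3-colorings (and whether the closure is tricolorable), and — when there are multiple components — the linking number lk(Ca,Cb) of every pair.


V = 2 + q^2 + q^4
<D> = A^-10 + A^-2 + 2A^6 (w = +2)
3 components over 8 crossings, w = +2
lk(C1,C2): +1
lk(C1,C3) = +1
linking number lk(C2,C3) = -1
3 Fox colorings among 3^8, |V(-1)| = 4: not tricolorable
why: the span of V is 4, within the link bound 8 + 3 - 1


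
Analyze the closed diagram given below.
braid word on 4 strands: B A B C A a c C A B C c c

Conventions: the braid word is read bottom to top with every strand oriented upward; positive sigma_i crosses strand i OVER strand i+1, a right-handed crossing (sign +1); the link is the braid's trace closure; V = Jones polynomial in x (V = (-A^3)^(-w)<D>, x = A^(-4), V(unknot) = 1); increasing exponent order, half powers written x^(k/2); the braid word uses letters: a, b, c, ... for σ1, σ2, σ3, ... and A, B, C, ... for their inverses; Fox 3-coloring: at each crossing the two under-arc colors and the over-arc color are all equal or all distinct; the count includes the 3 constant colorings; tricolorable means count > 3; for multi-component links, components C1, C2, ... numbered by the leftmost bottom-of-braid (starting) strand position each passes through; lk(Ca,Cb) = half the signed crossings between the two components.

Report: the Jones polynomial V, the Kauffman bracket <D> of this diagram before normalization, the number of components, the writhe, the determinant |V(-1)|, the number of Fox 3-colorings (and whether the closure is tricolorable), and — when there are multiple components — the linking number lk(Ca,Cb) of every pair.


V(x) = -x^-4 + x^-3 + x^-1
bracket: -A^-11 - A^-3 + A, w = -5
1 component, writhe -5, over 13 crossings
det 3, colorings 9 of 3^13 — tricolorable
observation: det 3 = |V(-1)|; divisible by 3, so tricolorable


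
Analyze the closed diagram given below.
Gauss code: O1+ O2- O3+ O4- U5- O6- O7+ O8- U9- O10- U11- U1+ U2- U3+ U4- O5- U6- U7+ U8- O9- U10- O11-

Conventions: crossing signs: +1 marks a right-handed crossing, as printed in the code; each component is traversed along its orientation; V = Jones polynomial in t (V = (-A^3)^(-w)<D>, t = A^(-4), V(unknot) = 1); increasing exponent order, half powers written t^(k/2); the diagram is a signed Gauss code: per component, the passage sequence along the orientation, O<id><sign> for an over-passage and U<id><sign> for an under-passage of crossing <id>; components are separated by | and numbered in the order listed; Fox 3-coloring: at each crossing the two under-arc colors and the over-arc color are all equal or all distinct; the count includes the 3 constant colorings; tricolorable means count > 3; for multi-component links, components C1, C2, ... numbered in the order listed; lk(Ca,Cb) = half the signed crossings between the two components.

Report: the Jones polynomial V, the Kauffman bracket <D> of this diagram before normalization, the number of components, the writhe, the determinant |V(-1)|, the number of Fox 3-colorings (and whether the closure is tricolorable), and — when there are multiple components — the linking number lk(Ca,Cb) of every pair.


V(t) = -t^-7 + t^-6 - t^-5 + t^-4 + t^-2
bracket: -A^-7 - A + A^5 - A^9 + A^13, w = -5
1 component, writhe -5, over 11 crossings
det 5, colorings 3 of 3^11 — not tricolorable
observation: w = -5 shifts under R1 moves; the (-A^3)^(5) factor cancels that in V


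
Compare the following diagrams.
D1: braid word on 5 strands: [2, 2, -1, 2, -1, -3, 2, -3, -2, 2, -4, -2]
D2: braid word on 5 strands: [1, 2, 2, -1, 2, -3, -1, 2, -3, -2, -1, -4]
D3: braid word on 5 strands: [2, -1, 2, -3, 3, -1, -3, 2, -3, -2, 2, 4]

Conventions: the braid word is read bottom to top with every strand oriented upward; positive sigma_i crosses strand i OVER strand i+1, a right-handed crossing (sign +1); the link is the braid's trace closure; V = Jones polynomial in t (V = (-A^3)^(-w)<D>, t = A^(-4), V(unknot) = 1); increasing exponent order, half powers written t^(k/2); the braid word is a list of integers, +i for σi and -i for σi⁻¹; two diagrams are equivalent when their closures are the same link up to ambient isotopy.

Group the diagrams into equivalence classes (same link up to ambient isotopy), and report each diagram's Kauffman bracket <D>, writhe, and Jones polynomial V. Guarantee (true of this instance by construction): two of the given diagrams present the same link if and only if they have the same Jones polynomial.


equivalence classes: {D1, D2, D3}
D1 (bracket -A^-18 + 3A^-14 - 3A^-10 + 4A^-6 - 4A^-2 + 3A^2 - 2A^6 + A^10; 12 crossings at w = -2): V = t^-4 - 2t^-3 + 3t^-2 - 4t^-1 + 4 - 3t + 3t^2 - t^3
V(D2) = t^-4 - 2t^-3 + 3t^-2 - 4t^-1 + 4 - 3t + 3t^2 - t^3  [12 crossings, <D> = -A^-18 + 3A^-14 - 3A^-10 + 4A^-6 - 4A^-2 + 3A^2 - 2A^6 + A^10, w = -2]
V(D3) = t^-4 - 2t^-3 + 3t^-2 - 4t^-1 + 4 - 3t + 3t^2 - t^3  (w 0, c 12, <D> = -A^-12 + 3A^-8 - 3A^-4 + 4 - 4A^4 + 3A^8 - 2A^12 + A^16)
observation: one V(t) for all 3 diagrams — one class (guaranteed)


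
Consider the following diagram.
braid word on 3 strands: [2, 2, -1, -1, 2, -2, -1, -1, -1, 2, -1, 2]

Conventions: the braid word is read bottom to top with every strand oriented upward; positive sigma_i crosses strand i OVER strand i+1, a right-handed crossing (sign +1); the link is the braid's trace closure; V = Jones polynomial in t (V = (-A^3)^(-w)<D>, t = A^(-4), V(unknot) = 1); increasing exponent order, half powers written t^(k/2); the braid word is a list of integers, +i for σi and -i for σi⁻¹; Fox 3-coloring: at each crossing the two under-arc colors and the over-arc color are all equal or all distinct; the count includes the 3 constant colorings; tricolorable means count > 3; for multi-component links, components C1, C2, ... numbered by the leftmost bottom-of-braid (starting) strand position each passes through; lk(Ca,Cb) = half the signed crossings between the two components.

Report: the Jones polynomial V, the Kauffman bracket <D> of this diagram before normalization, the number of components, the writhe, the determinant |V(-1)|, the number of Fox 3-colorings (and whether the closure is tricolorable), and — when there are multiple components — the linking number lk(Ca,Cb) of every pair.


V = t^-7 - 2t^-6 + 3t^-5 - 5t^-4 + 6t^-3 - 6t^-2 + 6t^-1 - 4 + 3t - 2t^2 + t^3
<D> = A^-18 - 2A^-14 + 3A^-10 - 4A^-6 + 6A^-2 - 6A^2 + 6A^6 - 5A^10 + 3A^14 - 2A^18 + A^22 (w = -2)
1 component over 12 crossings, w = -2
9 Fox colorings among 3^12, |V(-1)| = 39: tricolorable
why: w = -2 (over 12 crossings) is diagram-only; (-A^3)^(2) removes it from V


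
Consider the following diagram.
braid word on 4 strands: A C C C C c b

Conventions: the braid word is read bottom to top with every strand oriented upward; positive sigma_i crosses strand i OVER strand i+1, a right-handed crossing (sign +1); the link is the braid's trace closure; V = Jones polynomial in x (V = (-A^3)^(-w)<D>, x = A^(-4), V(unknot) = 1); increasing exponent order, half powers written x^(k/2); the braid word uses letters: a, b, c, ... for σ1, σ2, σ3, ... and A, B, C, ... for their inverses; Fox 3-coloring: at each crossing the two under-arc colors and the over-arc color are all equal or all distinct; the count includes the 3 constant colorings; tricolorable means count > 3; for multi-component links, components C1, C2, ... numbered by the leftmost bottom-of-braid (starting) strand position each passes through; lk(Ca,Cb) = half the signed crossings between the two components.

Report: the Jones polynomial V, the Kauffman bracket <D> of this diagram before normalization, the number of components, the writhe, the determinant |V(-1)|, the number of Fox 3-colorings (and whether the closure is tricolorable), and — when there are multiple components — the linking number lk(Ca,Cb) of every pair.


V(x) = -x^-4 + x^-3 + x^-1
bracket: -A^-5 - A^3 + A^7, w = -3
1 component, writhe -3, over 7 crossings
det 3, colorings 9 of 3^7 — tricolorable
observation: w = -3 shifts under R1 moves; the (-A^3)^(3) factor cancels that in V


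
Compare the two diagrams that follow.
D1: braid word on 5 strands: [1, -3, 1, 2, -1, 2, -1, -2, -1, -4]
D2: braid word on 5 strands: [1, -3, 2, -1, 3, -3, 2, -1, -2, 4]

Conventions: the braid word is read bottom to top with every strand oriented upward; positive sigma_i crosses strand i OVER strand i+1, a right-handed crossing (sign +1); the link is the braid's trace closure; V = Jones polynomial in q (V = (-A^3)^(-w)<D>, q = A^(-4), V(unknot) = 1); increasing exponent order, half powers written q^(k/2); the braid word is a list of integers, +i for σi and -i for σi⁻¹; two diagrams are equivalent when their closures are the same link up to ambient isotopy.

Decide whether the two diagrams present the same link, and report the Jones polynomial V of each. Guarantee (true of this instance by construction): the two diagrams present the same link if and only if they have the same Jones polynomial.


same link: yes
V(D1) = q^-2 + 2 + q^2  [10 crossings, <D> = A^-14 + 2A^-6 + A^2, w = -2]
V(D2) = q^-2 + 2 + q^2  [10 crossings, <D> = A^-8 + 2 + A^8, w = 0]
insight: one V(q) for all 2 diagrams — one class (guaranteed)


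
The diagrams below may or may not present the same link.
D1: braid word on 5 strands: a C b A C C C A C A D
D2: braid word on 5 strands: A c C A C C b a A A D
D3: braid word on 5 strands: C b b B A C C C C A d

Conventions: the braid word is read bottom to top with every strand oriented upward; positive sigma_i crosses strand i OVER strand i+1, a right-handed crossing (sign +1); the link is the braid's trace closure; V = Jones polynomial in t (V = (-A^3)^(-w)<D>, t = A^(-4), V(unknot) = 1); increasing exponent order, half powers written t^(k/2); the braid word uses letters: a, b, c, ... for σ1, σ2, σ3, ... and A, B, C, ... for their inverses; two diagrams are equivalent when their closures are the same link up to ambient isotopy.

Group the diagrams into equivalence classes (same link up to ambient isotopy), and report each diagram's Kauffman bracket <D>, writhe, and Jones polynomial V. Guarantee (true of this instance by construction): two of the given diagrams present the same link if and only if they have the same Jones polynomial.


equivalence classes: {D1, D3} | {D2}
D1 (bracket A^-11 + 2A^-3 - A + 2A^5 - 2A^9 + A^13 - A^17; 11 crossings at w = -7): V = t^(-19/2) - t^(-17/2) + 2t^(-15/2) - 2t^(-13/2) + t^(-11/2) - 2t^(-9/2) - t^(-5/2)
V(D2) = t^(-13/2) - t^(-11/2) + t^(-9/2) - 2t^(-7/2) - t^(-3/2)  [11 crossings, <D> = A^-9 + 2A^-1 - A^3 + A^7 - A^11, w = -5]
D3 (bracket A^-5 + 2A^3 - A^7 + 2A^11 - 2A^15 + A^19 - A^23; 11 crossings at w = -5): V = t^(-19/2) - t^(-17/2) + 2t^(-15/2) - 2t^(-13/2) + t^(-11/2) - 2t^(-9/2) - t^(-5/2)
key observation: 2 values of V(t) split the 3 diagrams


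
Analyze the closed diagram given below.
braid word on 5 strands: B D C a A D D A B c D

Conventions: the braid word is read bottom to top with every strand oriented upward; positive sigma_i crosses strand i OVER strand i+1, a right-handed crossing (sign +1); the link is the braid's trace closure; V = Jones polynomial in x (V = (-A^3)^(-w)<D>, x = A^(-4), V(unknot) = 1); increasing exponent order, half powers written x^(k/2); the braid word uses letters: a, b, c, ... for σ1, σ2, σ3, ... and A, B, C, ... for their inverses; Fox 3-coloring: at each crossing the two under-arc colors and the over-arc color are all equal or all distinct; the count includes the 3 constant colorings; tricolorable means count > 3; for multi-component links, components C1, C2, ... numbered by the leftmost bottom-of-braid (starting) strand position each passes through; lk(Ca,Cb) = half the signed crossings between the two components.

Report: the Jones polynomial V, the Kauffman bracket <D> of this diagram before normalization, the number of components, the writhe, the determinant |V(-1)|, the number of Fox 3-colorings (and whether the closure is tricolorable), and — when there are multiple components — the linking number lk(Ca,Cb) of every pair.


Jones polynomial: V(x) = -x^(-15/2) + 2x^(-13/2) - 2x^(-11/2) + 2x^(-9/2) - 3x^(-7/2) + x^(-5/2) - x^(-3/2)
<D> = A^-15 - A^-11 + 3A^-7 - 2A^-3 + 2A - 2A^5 + A^9; writhe -7
components 2, writhe -7 (11 crossings)
linking number lk(C1,C2) = -2
3-colorings: 9 of 3^11, det 12 — tricolorable
note: free reduction leaves σ2⁻¹ σ4⁻¹ σ3⁻¹ σ4⁻¹ σ4⁻¹ σ1⁻¹ σ2⁻¹ σ3 σ4⁻¹ of the original 11 letters


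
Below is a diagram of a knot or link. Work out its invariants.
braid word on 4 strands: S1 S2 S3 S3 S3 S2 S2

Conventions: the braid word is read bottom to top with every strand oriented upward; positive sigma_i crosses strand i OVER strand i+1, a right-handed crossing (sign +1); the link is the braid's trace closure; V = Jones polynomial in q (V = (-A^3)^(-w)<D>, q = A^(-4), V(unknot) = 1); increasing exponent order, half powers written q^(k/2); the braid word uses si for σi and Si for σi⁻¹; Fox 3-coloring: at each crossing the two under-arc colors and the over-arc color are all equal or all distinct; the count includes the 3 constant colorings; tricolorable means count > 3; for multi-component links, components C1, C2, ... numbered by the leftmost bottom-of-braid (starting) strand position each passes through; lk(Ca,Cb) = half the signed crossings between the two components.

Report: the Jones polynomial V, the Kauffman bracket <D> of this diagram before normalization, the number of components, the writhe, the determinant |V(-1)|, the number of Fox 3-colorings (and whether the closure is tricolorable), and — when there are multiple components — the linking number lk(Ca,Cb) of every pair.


V = q^-8 - 2q^-7 + q^-6 - 2q^-5 + 2q^-4 + q^-2
<D> = -A^-13 - 2A^-5 + 2A^-1 - A^3 + 2A^7 - A^11 (w = -7)
1 component over 7 crossings, w = -7
27 Fox colorings among 3^7, |V(-1)| = 9: tricolorable
why: w = -7 shifts under R1 moves; the (-A^3)^(7) factor cancels that in V


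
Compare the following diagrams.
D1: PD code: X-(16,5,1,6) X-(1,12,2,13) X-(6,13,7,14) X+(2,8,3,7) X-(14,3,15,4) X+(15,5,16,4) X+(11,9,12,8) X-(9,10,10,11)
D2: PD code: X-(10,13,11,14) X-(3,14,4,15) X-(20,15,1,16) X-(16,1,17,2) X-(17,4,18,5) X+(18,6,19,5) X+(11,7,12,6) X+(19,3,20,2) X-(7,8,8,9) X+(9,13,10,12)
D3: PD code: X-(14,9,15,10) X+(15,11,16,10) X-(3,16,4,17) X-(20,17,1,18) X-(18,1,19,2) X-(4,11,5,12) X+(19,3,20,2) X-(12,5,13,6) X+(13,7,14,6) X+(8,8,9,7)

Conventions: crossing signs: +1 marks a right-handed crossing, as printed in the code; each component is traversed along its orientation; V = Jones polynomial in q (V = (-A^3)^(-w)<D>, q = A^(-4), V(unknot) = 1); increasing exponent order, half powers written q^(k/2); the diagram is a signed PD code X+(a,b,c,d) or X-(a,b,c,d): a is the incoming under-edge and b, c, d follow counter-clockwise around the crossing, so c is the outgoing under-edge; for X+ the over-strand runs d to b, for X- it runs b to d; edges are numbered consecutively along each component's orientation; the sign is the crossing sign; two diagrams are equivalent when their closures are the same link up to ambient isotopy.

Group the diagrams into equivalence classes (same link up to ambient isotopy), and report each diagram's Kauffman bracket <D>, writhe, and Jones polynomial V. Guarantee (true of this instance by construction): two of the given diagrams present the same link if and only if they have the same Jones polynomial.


grouping into links: {D1, D2, D3}
V(D1) = 1  (w -2, c 8, <D> = A^-6)
V(D2) = 1  (w -2, c 10, <D> = A^-6)
D3 (bracket A^-6; 10 crossings at w = -2): V = 1
why: one V(q) for all 3 diagrams — one class (guaranteed)


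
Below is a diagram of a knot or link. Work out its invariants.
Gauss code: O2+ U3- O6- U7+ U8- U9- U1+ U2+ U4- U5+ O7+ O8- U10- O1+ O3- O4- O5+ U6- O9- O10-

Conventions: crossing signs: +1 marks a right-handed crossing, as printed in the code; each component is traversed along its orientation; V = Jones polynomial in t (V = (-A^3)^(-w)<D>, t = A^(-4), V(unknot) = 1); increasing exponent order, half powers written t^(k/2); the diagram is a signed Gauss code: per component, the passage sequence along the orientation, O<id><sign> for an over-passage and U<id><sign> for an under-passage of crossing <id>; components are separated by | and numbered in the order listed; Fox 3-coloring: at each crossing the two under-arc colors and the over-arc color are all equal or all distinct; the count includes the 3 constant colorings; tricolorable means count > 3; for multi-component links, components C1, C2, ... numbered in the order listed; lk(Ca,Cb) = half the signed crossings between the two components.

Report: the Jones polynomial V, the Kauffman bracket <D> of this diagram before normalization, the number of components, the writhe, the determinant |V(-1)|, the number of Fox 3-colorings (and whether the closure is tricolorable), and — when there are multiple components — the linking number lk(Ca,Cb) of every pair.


V(t) = -t^-4 + t^-3 + t^-1
bracket: A^-2 + A^6 - A^10, w = -2
1 component, writhe -2, over 10 crossings
det 3, colorings 9 of 3^10 — tricolorable
observation: det 3 = |V(-1)|; divisible by 3, so tricolorable


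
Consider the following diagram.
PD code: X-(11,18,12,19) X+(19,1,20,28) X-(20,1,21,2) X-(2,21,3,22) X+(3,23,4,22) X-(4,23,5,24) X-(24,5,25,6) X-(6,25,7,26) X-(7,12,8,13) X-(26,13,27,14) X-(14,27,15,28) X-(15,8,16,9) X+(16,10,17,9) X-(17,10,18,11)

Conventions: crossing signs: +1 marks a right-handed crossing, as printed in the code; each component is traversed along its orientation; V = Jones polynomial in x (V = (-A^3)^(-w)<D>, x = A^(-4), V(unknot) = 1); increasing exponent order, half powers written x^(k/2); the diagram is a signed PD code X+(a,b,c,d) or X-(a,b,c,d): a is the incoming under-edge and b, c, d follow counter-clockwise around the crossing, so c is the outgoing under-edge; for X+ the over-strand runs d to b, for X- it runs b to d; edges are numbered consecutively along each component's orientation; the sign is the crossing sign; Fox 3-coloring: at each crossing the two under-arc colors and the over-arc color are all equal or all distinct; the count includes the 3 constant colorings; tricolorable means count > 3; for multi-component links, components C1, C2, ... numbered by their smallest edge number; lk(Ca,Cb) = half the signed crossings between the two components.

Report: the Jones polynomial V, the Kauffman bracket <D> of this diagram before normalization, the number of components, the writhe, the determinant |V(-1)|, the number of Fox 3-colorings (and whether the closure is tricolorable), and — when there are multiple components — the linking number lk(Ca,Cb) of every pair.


V(x) = -x^-8 + x^-5 + x^-3
bracket: A^-12 + A^-4 - A^8, w = -8
1 component, writhe -8, over 14 crossings
det 3, colorings 9 of 3^14 — tricolorable
observation: w = -8 (over 14 crossings) is diagram-only; (-A^3)^(8) removes it from V


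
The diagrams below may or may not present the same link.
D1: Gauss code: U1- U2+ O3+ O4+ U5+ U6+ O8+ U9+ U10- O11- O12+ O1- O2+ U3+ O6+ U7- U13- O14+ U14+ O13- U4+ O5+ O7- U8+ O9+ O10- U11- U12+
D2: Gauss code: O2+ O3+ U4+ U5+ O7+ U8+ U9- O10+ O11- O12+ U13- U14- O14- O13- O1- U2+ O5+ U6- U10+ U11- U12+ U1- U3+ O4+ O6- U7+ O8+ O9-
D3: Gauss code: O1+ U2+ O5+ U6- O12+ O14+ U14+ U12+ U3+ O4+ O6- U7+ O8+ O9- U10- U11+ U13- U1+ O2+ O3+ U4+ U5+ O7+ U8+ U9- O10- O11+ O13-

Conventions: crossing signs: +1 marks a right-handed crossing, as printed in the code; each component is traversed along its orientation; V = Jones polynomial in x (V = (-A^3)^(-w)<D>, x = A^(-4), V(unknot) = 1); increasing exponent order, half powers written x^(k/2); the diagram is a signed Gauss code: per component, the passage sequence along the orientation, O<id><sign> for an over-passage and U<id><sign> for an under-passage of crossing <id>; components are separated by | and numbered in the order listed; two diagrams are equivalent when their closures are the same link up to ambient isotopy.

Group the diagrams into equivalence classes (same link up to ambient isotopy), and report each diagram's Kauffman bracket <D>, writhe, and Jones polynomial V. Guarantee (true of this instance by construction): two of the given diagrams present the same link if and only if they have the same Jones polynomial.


grouping into links: {D1, D2, D3}
V(D1) = x - x^2 + 2x^3 - x^4 + x^5 - x^6  (w +4, c 14, <D> = -A^-12 + A^-8 - A^-4 + 2 - A^4 + A^8)
V(D2) = x - x^2 + 2x^3 - x^4 + x^5 - x^6  (w +2, c 14, <D> = -A^-18 + A^-14 - A^-10 + 2A^-6 - A^-2 + A^2)
D3 (bracket -A^-6 + A^-2 - A^2 + 2A^6 - A^10 + A^14; 14 crossings at w = +6): V = x - x^2 + 2x^3 - x^4 + x^5 - x^6
why: all 3 diagrams share one V(x), hence one class


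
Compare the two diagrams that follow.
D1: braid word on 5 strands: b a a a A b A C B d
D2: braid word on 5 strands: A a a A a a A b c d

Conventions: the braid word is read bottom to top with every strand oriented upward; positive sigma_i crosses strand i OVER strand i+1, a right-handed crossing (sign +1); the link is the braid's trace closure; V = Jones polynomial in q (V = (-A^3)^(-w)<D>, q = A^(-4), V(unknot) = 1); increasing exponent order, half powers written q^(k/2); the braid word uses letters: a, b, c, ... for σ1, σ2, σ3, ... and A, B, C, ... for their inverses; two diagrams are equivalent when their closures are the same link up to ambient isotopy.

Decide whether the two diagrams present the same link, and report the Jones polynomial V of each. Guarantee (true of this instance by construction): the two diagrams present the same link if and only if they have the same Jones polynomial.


equivalent: yes
V(D1) = 1  (w +2, c 10, <D> = A^6)
V(D2) = 1  (w +4, c 10, <D> = A^12)
why: one V(q) for all 2 diagrams — one class (guaranteed)
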